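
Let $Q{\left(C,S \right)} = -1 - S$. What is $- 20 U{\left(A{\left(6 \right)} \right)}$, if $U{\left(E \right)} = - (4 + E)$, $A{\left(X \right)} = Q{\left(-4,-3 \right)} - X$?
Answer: $0$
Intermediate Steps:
$A{\left(X \right)} = 2 - X$ ($A{\left(X \right)} = \left(-1 - -3\right) - X = \left(-1 + 3\right) - X = 2 - X$)
$U{\left(E \right)} = -4 - E$
$- 20 U{\left(A{\left(6 \right)} \right)} = - 20 \left(-4 - \left(2 - 6\right)\right) = - 20 \left(-4 - -4\right) = - 20 \left(-4 + 4\right) = \left(-20\right) 0 = 0$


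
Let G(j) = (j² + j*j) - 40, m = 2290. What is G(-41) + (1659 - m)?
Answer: 2691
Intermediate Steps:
G(j) = -40 + 2*j² (G(j) = (j² + j²) - 40 = 2*j² - 40 = -40 + 2*j²)
G(-41) + (1659 - m) = (-40 + 2*(-41)²) + (1659 - 1*2290) = (-40 + 2*1681) + (1659 - 2290) = (-40 + 3362) - 631 = 3322 - 631 = 2691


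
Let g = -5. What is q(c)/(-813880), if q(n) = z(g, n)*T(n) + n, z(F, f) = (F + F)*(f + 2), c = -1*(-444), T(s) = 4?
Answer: 4349/203470 ≈ 0.021374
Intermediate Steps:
c = 444
z(F, f) = 2*F*(2 + f) (z(F, f) = (2*F)*(2 + f) = 2*F*(2 + f))
q(n) = -80 - 39*n (q(n) = (2*(-5)*(2 + n))*4 + n = (-20 - 10*n)*4 + n = (-80 - 40*n) + n = -80 - 39*n)
q(c)/(-813880) = (-80 - 39*444)/(-813880) = (-80 - 17316)*(-1/813880) = -17396*(-1/813880) = 4349/203470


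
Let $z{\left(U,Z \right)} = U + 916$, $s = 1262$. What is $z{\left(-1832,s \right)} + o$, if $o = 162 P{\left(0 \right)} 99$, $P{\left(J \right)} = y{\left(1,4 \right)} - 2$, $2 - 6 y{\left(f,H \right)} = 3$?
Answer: $-35665$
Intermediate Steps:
$y{\left(f,H \right)} = - \frac{1}{6}$ ($y{\left(f,H \right)} = \frac{1}{3} - \frac{1}{2} = - \frac{1}{6}$)
$z{\left(U,Z \right)} = 916 + U$
$P{\left(J \right)} = - \frac{13}{6}$ ($P{\left(J \right)} = - \frac{1}{6} - 2 = - \frac{13}{6}$)
$o = -34749$ ($o = 162 \left(- \frac{13}{6}\right) 99 = \left(-351\right) 99 = -34749$)
$z{\left(-1832,s \right)} + o = \left(916 - 1832\right) - 34749 = -916 - 34749 = -35665$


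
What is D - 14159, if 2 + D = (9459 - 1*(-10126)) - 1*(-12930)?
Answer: 18354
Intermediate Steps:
D = 32513 (D = -2 + ((9459 - 1*(-10126)) - 1*(-12930)) = -2 + ((9459 + 10126) + 12930) = -2 + (19585 + 12930) = -2 + 32515 = 32513)
D - 14159 = 32513 - 14159 = 18354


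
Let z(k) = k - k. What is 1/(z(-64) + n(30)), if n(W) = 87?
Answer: 1/87 ≈ 0.011494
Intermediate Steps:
z(k) = 0
1/(z(-64) + n(30)) = 1/(0 + 87) = 1/87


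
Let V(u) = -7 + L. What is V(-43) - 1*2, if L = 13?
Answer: 4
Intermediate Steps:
V(u) = 6 (V(u) = -7 + 13 = 6)
V(-43) - 1*2 = 6 - 1*2 = 6 - 2 = 4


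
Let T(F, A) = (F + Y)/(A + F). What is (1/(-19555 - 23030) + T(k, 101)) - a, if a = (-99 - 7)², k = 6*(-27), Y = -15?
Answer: -29180051176/2597685 ≈ -11233.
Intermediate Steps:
k = -162
a = 11236 (a = (-106)² = 11236)
T(F, A) = (-15 + F)/(A + F) (T(F, A) = (F - 15)/(A + F) = (-15 + F)/(A + F))
(1/(-19555 - 23030) + T(k, 101)) - a = (1/(-19555 - 23030) + (-15 - 162)/(101 - 162)) - 1*11236 = (1/(-42585) - 177/(-61)) - 11236 = (-1/42585 - 1/61*(-177)) - 11236 = (-1/42585 + 177/61) - 11236 = 7537484/2597685 - 11236 = -29180051176/2597685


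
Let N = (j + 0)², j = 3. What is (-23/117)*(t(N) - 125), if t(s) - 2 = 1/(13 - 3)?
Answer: 28267/1170 ≈ 24.160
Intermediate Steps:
N = 9 (N = (3 + 0)² = 3² = 9)
t(s) = 21/10 (t(s) = 2 + 1/(13 - 3) = 2 + 1/10 = 2 + ⅒ = 21/10)
(-23/117)*(t(N) - 125) = (-23/117)*(21/10 - 125) = -23*1/117*(-1229/10) = -23/117*(-1229/10) = 28267/1170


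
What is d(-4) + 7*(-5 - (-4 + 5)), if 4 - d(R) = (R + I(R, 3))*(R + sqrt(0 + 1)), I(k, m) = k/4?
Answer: -53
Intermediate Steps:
I(k, m) = k/4 (I(k, m) = k*(1/4) = k/4)
d(R) = 4 - 5*R*(1 + R)/4 (d(R) = 4 - (R + R/4)*(R + sqrt(0 + 1)) = 4 - 5*R/4*(R + sqrt(1)) = 4 - 5*R/4*(R + 1) = 4 - 5*R/4*(1 + R) = 4 - 5*R*(1 + R)/4)
d(-4) + 7*(-5 - (-4 + 5)) = (4 - 5/4*(-4) - 5/4*(-4)**2) + 7*(-5 - (-4 + 5)) = (4 + 5 - 5/4*16) + 7*(-5 - 1) = (4 + 5 - 20) + 7*(-5 - 1*1) = -11 + 7*(-5 - 1) = -11 + 7*(-6) = -11 - 42 = -53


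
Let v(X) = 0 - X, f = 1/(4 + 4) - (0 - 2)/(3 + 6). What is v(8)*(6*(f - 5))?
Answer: 670/3 ≈ 223.33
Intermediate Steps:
f = 25/72 (f = 1/8 - (-2)/9 = 1/8 - 1*(-2/9) = 1/8 + 2/9 = 25/72 ≈ 0.34722)
v(X) = -X
v(8)*(6*(f - 5)) = (-1*8)*(6*(25/72 - 5)) = -48*(-335)/72 = -8*(-335/12) = 670/3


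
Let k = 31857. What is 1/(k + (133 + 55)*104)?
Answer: 1/51409 ≈ 1.9452e-5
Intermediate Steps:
1/(k + (133 + 55)*104) = 1/(31857 + (133 + 55)*104) = 1/(31857 + 188*104) = 1/(31857 + 19552) = 1/51409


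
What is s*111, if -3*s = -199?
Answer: 7363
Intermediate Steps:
s = 199/3 (s = -⅓*(-199) = 199/3 ≈ 66.333)
s*111 = (199/3)*111 = 7363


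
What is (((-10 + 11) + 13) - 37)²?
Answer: 529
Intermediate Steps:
(((-10 + 11) + 13) - 37)² = ((1 + 13) - 37)² = (14 - 37)² = (-23)² = 529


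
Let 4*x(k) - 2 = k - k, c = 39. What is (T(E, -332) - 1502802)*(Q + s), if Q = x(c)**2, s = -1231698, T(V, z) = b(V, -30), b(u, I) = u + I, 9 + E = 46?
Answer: 7403956880845/4 ≈ 1.8510e+12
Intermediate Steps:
E = 37 (E = -9 + 46 = 37)
b(u, I) = I + u
T(V, z) = -30 + V
x(k) = 1/2 (x(k) = 1/2 + (k - k)/4 = 1/2 + (1/4)*0 = 1/2 + 0 = 1/2)
Q = 1/4 (Q = (1/2)**2 = 1/4 ≈ 0.25000)
(T(E, -332) - 1502802)*(Q + s) = ((-30 + 37) - 1502802)*(1/4 - 1231698) = (7 - 1502802)*(-4926791/4) = -1502795*(-4926791/4) = 7403956880845/4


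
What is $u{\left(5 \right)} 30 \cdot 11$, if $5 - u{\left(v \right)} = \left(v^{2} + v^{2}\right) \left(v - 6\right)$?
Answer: $18150$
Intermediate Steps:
$u{\left(v \right)} = 5 - 2 v^{2} \left(-6 + v\right)$ ($u{\left(v \right)} = 5 - \left(v^{2} + v^{2}\right) \left(v - 6\right) = 5 - 2 v^{2} \left(v - 6\right) = 5 - 2 v^{2} \left(-6 + v\right)$)
$u{\left(5 \right)} 30 \cdot 11 = \left(5 - 2 \cdot 5^{3} + 12 \cdot 5^{2}\right) 30 \cdot 11 = \left(5 - 250 + 12 \cdot 25\right) 30 \cdot 11 = \left(5 - 250 + 300\right) 30 \cdot 11 = 55 \cdot 30 \cdot 11 = 1650 \cdot 11 = 18150$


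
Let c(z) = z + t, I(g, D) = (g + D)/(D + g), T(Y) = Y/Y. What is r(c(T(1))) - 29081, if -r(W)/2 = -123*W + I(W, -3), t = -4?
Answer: -29821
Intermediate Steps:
T(Y) = 1
I(g, D) = 1 (I(g, D) = (D + g)/(D + g) = 1)
c(z) = -4 + z (c(z) = z - 4 = -4 + z)
r(W) = -2 + 246*W (r(W) = -2*(-123*W + 1) = -2*(1 - 123*W) = -2 + 246*W)
r(c(T(1))) - 29081 = (-2 + 246*(-4 + 1)) - 29081 = (-2 + 246*(-3)) - 29081 = (-2 - 738) - 29081 = -740 - 29081 = -29821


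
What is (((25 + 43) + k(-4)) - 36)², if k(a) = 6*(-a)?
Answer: 3136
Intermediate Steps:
k(a) = -6*a
(((25 + 43) + k(-4)) - 36)² = (((25 + 43) - 6*(-4)) - 36)² = ((68 + 24) - 36)² = (92 - 36)² = 56² = 3136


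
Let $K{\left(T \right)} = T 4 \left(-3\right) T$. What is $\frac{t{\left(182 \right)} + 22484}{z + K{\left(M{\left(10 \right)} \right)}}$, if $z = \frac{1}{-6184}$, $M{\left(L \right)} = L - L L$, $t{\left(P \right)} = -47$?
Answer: $- \frac{138750408}{601084801} \approx -0.23083$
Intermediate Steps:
$M{\left(L \right)} = L - L^{2}$
$K{\left(T \right)} = - 12 T^{2}$ ($K{\left(T \right)} = 4 T \left(-3\right) T = - 12 T T = - 12 T^{2}$)
$z = - \frac{1}{6184} \approx -0.00016171$
$\frac{t{\left(182 \right)} + 22484}{z + K{\left(M{\left(10 \right)} \right)}} = \frac{-47 + 22484}{- \frac{1}{6184} - 12 \left(10 \left(1 - 10\right)\right)^{2}} = \frac{22437}{- \frac{1}{6184} - 12 \left(10 \left(1 - 10\right)\right)^{2}} = \frac{22437}{- \frac{1}{6184} - 12 \left(10 \left(-9\right)\right)^{2}} = \frac{22437}{- \frac{1}{6184} - 12 \left(-90\right)^{2}} = \frac{22437}{- \frac{1}{6184} - 97200} = \frac{22437}{- \frac{601084801}{6184}} = 22437 \left(- \frac{6184}{601084801}\right) = - \frac{138750408}{601084801}$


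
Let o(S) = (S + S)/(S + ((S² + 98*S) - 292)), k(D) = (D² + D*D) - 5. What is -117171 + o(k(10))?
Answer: -3341599554/28519 ≈ -1.1717e+5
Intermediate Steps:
k(D) = -5 + 2*D² (k(D) = (D² + D²) - 5 = 2*D² - 5 = -5 + 2*D²)
o(S) = 2*S/(-292 + S² + 99*S) (o(S) = (2*S)/(S + (-292 + S² + 98*S)) = (2*S)/(-292 + S² + 99*S) = 2*S/(-292 + S² + 99*S))
-117171 + o(k(10)) = -117171 + 2*(-5 + 2*10²)/(-292 + (-5 + 2*10²)² + 99*(-5 + 2*10²)) = -117171 + 2*(-5 + 2*100)/(-292 + (-5 + 2*100)² + 99*(-5 + 2*100)) = -117171 + 2*(-5 + 200)/(-292 + (-5 + 200)² + 99*(-5 + 200)) = -117171 + 2*195/(-292 + 195² + 99*195) = -117171 + 2*195/(-292 + 38025 + 19305) = -117171 + 2*195/57038 = -117171 + 2*195*(1/57038) = -117171 + 195/28519 = -3341599554/28519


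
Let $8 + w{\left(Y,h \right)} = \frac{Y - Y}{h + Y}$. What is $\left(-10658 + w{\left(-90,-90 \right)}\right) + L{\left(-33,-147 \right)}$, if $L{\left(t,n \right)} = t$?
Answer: $-10699$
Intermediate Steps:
$w{\left(Y,h \right)} = -8$ ($w{\left(Y,h \right)} = -8 + \frac{Y - Y}{h + Y} = -8 + \frac{0}{Y + h} = -8 + 0 = -8$)
$\left(-10658 + w{\left(-90,-90 \right)}\right) + L{\left(-33,-147 \right)} = \left(-10658 - 8\right) - 33 = -10666 - 33 = -10699$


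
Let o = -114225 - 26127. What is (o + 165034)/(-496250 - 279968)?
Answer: -12341/388109 ≈ -0.031798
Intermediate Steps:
o = -140352
(o + 165034)/(-496250 - 279968) = (-140352 + 165034)/(-496250 - 279968) = 24682/(-776218) = 24682*(-1/776218) = -12341/388109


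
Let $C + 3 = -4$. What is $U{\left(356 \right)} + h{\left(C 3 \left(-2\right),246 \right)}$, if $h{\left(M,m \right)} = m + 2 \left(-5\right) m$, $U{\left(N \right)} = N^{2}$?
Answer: $124522$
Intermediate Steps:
$C = -7$ ($C = -3 - 4 = -7$)
$h{\left(M,m \right)} = - 9 m$ ($h{\left(M,m \right)} = m - 10 m = - 9 m$)
$U{\left(356 \right)} + h{\left(C 3 \left(-2\right),246 \right)} = 356^{2} - 2214 = 126736 - 2214 = 124522$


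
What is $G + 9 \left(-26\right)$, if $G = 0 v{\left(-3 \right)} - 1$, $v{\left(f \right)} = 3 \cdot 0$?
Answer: $-235$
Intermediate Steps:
$v{\left(f \right)} = 0$
$G = -1$ ($G = 0 \cdot 0 - 1 = 0 - 1 = -1$)
$G + 9 \left(-26\right) = -1 + 9 \left(-26\right) = -1 - 234 = -235$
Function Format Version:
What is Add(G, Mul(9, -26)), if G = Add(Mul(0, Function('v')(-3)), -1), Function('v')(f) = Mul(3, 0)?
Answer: -235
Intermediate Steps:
Function('v')(f) = 0
G = -1 (G = Add(Mul(0, 0), -1) = Add(0, -1) = -1)
Add(G, Mul(9, -26)) = Add(-1, Mul(9, -26)) = Add(-1, -234) = -235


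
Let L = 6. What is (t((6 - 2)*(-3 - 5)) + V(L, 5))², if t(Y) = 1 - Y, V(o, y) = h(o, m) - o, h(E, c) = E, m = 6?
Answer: 1089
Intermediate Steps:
V(o, y) = 0 (V(o, y) = o - o = 0)
(t((6 - 2)*(-3 - 5)) + V(L, 5))² = ((1 - (6 - 2)*(-3 - 5)) + 0)² = ((1 - 4*(-8)) + 0)² = ((1 - 1*(-32)) + 0)² = ((1 + 32) + 0)² = (33 + 0)² = 33² = 1089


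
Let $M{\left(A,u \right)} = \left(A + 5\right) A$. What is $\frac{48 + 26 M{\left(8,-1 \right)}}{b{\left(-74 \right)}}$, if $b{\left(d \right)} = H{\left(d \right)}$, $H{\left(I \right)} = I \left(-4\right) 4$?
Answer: $\frac{86}{37} \approx 2.3243$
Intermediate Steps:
$M{\left(A,u \right)} = A \left(5 + A\right)$ ($M{\left(A,u \right)} = \left(5 + A\right) A = A \left(5 + A\right)$)
$H{\left(I \right)} = - 16 I$ ($H{\left(I \right)} = - 4 I 4 = - 16 I$)
$b{\left(d \right)} = - 16 d$
$\frac{48 + 26 M{\left(8,-1 \right)}}{b{\left(-74 \right)}} = \frac{48 + 26 \cdot 8 \left(5 + 8\right)}{\left(-16\right) \left(-74\right)} = \frac{48 + 26 \cdot 8 \cdot 13}{1184} = \left(48 + 26 \cdot 104\right) \frac{1}{1184} = \left(48 + 2704\right) \frac{1}{1184} = 2752 \cdot \frac{1}{1184} = \frac{86}{37}$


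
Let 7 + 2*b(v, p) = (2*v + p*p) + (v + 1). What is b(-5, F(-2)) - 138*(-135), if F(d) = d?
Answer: 37243/2 ≈ 18622.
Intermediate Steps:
b(v, p) = -3 + p²/2 + 3*v/2 (b(v, p) = -7/2 + ((2*v + p*p) + (v + 1))/2 = -7/2 + ((2*v + p²) + (1 + v))/2 = -7/2 + ((p² + 2*v) + (1 + v))/2 = -7/2 + (1 + p² + 3*v)/2 = -7/2 + (½ + p²/2 + 3*v/2) = -3 + p²/2 + 3*v/2)
b(-5, F(-2)) - 138*(-135) = (-3 + (½)*(-2)² + (3/2)*(-5)) - 138*(-135) = (-3 + (½)*4 - 15/2) + 18630 = (-3 + 2 - 15/2) + 18630 = -17/2 + 18630 = 37243/2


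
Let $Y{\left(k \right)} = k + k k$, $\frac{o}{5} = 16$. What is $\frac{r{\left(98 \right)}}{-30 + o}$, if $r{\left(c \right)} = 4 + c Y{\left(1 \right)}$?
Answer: $4$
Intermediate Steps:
$o = 80$ ($o = 5 \cdot 16 = 80$)
$Y{\left(k \right)} = k + k^{2}$
$r{\left(c \right)} = 4 + 2 c$ ($r{\left(c \right)} = 4 + c 1 \left(1 + 1\right) = 4 + c 1 \cdot 2 = 4 + c 2 = 4 + 2 c$)
$\frac{r{\left(98 \right)}}{-30 + o} = \frac{4 + 2 \cdot 98}{-30 + 80} = \frac{4 + 196}{50} = 200 \cdot \frac{1}{50} = 4$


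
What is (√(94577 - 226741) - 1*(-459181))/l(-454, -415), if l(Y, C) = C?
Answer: -459181/415 - 2*I*√33041/415 ≈ -1106.5 - 0.87601*I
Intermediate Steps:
(√(94577 - 226741) - 1*(-459181))/l(-454, -415) = (√(94577 - 226741) - 1*(-459181))/(-415) = (√(-132164) + 459181)*(-1/415) = (2*I*√33041 + 459181)*(-1/415) = (459181 + 2*I*√33041)*(-1/415) = -459181/415 - 2*I*√33041/415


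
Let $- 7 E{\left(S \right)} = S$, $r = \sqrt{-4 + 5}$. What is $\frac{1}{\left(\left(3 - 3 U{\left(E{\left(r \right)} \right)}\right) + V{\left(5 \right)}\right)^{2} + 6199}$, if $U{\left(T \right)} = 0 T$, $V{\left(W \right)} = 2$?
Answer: $\frac{1}{6224} \approx 0.00016067$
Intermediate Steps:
$r = 1$ ($r = \sqrt{1} = 1$)
$E{\left(S \right)} = - \frac{S}{7}$
$U{\left(T \right)} = 0$
$\frac{1}{\left(\left(3 - 3 U{\left(E{\left(r \right)} \right)}\right) + V{\left(5 \right)}\right)^{2} + 6199} = \frac{1}{\left(\left(3 - 0\right) + 2\right)^{2} + 6199} = \frac{1}{\left(\left(3 + 0\right) + 2\right)^{2} + 6199} = \frac{1}{\left(3 + 2\right)^{2} + 6199} = \frac{1}{5^{2} + 6199} = \frac{1}{25 + 6199} = \frac{1}{6224}$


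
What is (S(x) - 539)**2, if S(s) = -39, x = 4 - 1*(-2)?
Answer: 334084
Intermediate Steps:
x = 6 (x = 4 + 2 = 6)
(S(x) - 539)**2 = (-39 - 539)**2 = (-578)**2 = 334084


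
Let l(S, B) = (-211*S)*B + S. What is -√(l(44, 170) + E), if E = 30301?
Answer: -I*√1547935 ≈ -1244.2*I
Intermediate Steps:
l(S, B) = S - 211*B*S (l(S, B) = -211*B*S + S = S - 211*B*S)
-√(l(44, 170) + E) = -√(44*(1 - 211*170) + 30301) = -√(44*(1 - 35870) + 30301) = -√(44*(-35869) + 30301) = -√(-1578236 + 30301) = -√(-1547935) = -I*√1547935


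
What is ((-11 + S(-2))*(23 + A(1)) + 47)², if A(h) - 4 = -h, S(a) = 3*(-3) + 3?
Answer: 156025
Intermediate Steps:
S(a) = -6 (S(a) = -9 + 3 = -6)
A(h) = 4 - h
((-11 + S(-2))*(23 + A(1)) + 47)² = ((-11 - 6)*(23 + (4 - 1*1)) + 47)² = (-17*(23 + (4 - 1)) + 47)² = (-17*(23 + 3) + 47)² = (-17*26 + 47)² = (-442 + 47)² = (-395)² = 156025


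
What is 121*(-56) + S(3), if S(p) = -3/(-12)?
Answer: -27103/4 ≈ -6775.8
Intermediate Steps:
S(p) = 1/4 (S(p) = -3*(-1/12) = 1/4)
121*(-56) + S(3) = 121*(-56) + 1/4 = -6776 + 1/4 = -27103/4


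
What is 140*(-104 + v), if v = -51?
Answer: -21700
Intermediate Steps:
140*(-104 + v) = 140*(-104 - 51) = 140*(-155) = -21700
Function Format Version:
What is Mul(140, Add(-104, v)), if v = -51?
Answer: -21700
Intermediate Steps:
Mul(140, Add(-104, v)) = Mul(140, Add(-104, -51)) = Mul(140, -155) = -21700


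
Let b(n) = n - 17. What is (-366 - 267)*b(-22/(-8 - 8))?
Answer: 79125/8 ≈ 9890.6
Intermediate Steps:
b(n) = -17 + n
(-366 - 267)*b(-22/(-8 - 8)) = (-366 - 267)*(-17 - 22/(-8 - 8)) = -633*(-17 - 22/(-16)) = -633*(-17 - 22*(-1/16)) = -633*(-17 + 11/8) = -633*(-125/8) = 79125/8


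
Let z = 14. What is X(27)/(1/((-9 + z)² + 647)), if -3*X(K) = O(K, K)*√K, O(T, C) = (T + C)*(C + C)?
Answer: -1959552*√3 ≈ -3.3940e+6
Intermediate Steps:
O(T, C) = 2*C*(C + T) (O(T, C) = (C + T)*(2*C) = 2*C*(C + T))
X(K) = -4*K^(5/2)/3 (X(K) = -2*K*(K + K)*√K/3 = -2*K*(2*K)*√K/3 = -4*K²*√K/3 = -4*K^(5/2)/3)
X(27)/(1/((-9 + z)² + 647)) = (-2916*√3)/(1/((-9 + 14)² + 647)) = (-2916*√3)/(1/(5² + 647)) = (-2916*√3)/(1/(25 + 647)) = (-2916*√3)/(1/672) = -2916*√3*672 = -1959552*√3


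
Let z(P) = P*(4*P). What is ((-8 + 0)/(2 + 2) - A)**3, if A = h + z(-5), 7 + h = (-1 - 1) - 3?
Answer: -729000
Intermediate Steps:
z(P) = 4*P**2
h = -12 (h = -7 + ((-1 - 1) - 3) = -7 + (-2 - 3) = -7 - 5 = -12)
A = 88 (A = -12 + 4*(-5)**2 = -12 + 4*25 = -12 + 100 = 88)
((-8 + 0)/(2 + 2) - A)**3 = ((-8 + 0)/(2 + 2) - 1*88)**3 = (-8/4 - 88)**3 = (-8*1/4 - 88)**3 = (-2 - 88)**3 = (-90)**3 = -729000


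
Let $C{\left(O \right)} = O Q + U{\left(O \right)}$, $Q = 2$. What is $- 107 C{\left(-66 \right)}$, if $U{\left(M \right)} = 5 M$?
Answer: $49434$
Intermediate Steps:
$C{\left(O \right)} = 7 O$ ($C{\left(O \right)} = O 2 + 5 O = 2 O + 5 O = 7 O$)
$- 107 C{\left(-66 \right)} = - 107 \cdot 7 \left(-66\right) = \left(-107\right) \left(-462\right) = 49434$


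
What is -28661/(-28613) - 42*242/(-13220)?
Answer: 167430238/94565965 ≈ 1.7705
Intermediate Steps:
-28661/(-28613) - 42*242/(-13220) = -28661*(-1/28613) - 10164*(-1/13220) = 28661/28613 + 2541/3305 = 167430238/94565965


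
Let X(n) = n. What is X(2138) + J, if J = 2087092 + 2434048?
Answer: 4523278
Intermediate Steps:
J = 4521140
X(2138) + J = 2138 + 4521140 = 4523278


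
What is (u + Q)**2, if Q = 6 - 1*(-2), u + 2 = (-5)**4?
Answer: 398161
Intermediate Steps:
u = 623 (u = -2 + (-5)**4 = -2 + 625 = 623)
Q = 8 (Q = 6 + 2 = 8)
(u + Q)**2 = (623 + 8)**2 = 631**2 = 398161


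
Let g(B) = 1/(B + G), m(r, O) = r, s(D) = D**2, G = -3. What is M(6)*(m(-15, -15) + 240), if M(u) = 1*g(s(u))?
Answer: 75/11 ≈ 6.8182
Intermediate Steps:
g(B) = 1/(-3 + B) (g(B) = 1/(B - 3) = 1/(-3 + B))
M(u) = 1/(-3 + u**2)
M(6)*(m(-15, -15) + 240) = (-15 + 240)/(-3 + 6**2) = 225/(-3 + 36) = 225/33 = (1/33)*225 = 75/11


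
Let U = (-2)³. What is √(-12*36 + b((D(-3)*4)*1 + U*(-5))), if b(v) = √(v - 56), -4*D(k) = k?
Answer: √(-432 + I*√13) ≈ 0.08673 + 20.785*I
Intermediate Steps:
D(k) = -k/4
U = -8
b(v) = √(-56 + v)
√(-12*36 + b((D(-3)*4)*1 + U*(-5))) = √(-12*36 + √(-56 + ((-¼*(-3)*4)*1 - 8*(-5)))) = √(-432 + √(-56 + (((¾)*4)*1 + 40))) = √(-432 + √(-56 + (3*1 + 40))) = √(-432 + √(-56 + (3 + 40))) = √(-432 + √(-56 + 43)) = √(-432 + √(-13)) = √(-432 + I*√13)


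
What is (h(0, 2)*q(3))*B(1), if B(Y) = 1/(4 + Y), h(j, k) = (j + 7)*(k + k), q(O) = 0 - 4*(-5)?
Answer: 112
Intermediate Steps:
q(O) = 20 (q(O) = 0 + 20 = 20)
h(j, k) = 2*k*(7 + j) (h(j, k) = (7 + j)*(2*k) = 2*k*(7 + j))
(h(0, 2)*q(3))*B(1) = ((2*2*(7 + 0))*20)/(4 + 1) = ((2*2*7)*20)/5 = (28*20)*(1/5) = 560*(1/5) = 112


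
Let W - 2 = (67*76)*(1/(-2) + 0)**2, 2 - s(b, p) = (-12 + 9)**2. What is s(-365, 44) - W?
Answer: -1282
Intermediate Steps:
s(b, p) = -7 (s(b, p) = 2 - (-12 + 9)**2 = 2 - 1*(-3)**2 = 2 - 1*9 = 2 - 9 = -7)
W = 1275 (W = 2 + (67*76)*(1/(-2) + 0)**2 = 2 + 5092*(1*(-1/2) + 0)**2 = 2 + 5092*(-1/2 + 0)**2 = 2 + 5092*(-1/2)**2 = 2 + 5092*(1/4) = 2 + 1273 = 1275)
s(-365, 44) - W = -7 - 1*1275 = -7 - 1275 = -1282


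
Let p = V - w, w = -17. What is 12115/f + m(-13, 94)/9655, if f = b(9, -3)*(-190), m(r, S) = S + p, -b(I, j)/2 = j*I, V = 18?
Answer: -23129357/19812060 ≈ -1.1674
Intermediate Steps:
p = 35 (p = 18 - 1*(-17) = 18 + 17 = 35)
b(I, j) = -2*I*j (b(I, j) = -2*j*I = -2*I*j)
m(r, S) = 35 + S (m(r, S) = S + 35 = 35 + S)
f = -10260 (f = -2*9*(-3)*(-190) = 54*(-190) = -10260)
12115/f + m(-13, 94)/9655 = 12115/(-10260) + (35 + 94)/9655 = 12115*(-1/10260) + 129*(1/9655) = -2423/2052 + 129/9655 = -23129357/19812060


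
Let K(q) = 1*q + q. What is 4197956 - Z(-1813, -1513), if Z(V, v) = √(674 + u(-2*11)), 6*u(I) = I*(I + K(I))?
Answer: 4197956 - 2*√229 ≈ 4.1979e+6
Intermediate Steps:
K(q) = 2*q (K(q) = q + q = 2*q)
u(I) = I²/2 (u(I) = (I*(I + 2*I))/6 = (I*(3*I))/6 = (3*I²)/6 = I²/2)
Z(V, v) = 2*√229 (Z(V, v) = √(674 + (-2*11)²/2) = √(674 + (½)*(-22)²) = √(674 + (½)*484) = √(674 + 242) = √916 = 2*√229)
4197956 - Z(-1813, -1513) = 4197956 - 2*√229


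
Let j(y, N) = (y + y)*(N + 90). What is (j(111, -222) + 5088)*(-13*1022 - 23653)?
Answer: 894514824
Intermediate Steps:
j(y, N) = 2*y*(90 + N) (j(y, N) = (2*y)*(90 + N) = 2*y*(90 + N))
(j(111, -222) + 5088)*(-13*1022 - 23653) = (2*111*(90 - 222) + 5088)*(-13*1022 - 23653) = (2*111*(-132) + 5088)*(-13286 - 23653) = (-29304 + 5088)*(-36939) = -24216*(-36939) = 894514824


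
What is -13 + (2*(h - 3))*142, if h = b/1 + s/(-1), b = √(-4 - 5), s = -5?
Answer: 555 + 852*I ≈ 555.0 + 852.0*I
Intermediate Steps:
b = 3*I (b = √(-9) = 3*I ≈ 3.0*I)
h = 5 + 3*I (h = (3*I)/1 - 5/(-1) = (3*I)*1 - 5*(-1) = 3*I + 5 = 5 + 3*I ≈ 5.0 + 3.0*I)
-13 + (2*(h - 3))*142 = -13 + (2*((5 + 3*I) - 3))*142 = -13 + (2*(2 + 3*I))*142 = -13 + (4 + 6*I)*142 = -13 + (568 + 852*I) = 555 + 852*I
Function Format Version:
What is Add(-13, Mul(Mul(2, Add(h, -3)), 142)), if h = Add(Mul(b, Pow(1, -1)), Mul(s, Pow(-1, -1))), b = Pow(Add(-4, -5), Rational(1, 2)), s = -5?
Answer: Add(555, Mul(852, I)) ≈ Add(555.00, Mul(852.00, I))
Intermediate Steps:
b = Mul(3, I) (b = Pow(-9, Rational(1, 2)) = Mul(3, I) ≈ Mul(3.0000, I))
h = Add(5, Mul(3, I)) (h = Add(Mul(Mul(3, I), Pow(1, -1)), Mul(-5, Pow(-1, -1))) = Add(Mul(Mul(3, I), 1), Mul(-5, -1)) = Add(Mul(3, I), 5) = Add(5, Mul(3, I)) ≈ Add(5.0000, Mul(3.0000, I)))
Add(-13, Mul(Mul(2, Add(h, -3)), 142)) = Add(-13, Mul(Mul(2, Add(Add(5, Mul(3, I)), -3)), 142)) = Add(-13, Mul(Mul(2, Add(2, Mul(3, I))), 142)) = Add(-13, Mul(Add(4, Mul(6, I)), 142)) = Add(-13, Add(568, Mul(852, I))) = Add(555, Mul(852, I))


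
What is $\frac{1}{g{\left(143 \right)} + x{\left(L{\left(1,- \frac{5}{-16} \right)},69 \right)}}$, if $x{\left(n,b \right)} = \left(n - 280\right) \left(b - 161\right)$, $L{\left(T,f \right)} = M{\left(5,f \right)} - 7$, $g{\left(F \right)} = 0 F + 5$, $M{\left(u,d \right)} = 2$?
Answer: $\frac{1}{26225} \approx 3.8132 \cdot 10^{-5}$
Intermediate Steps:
$g{\left(F \right)} = 5$ ($g{\left(F \right)} = 0 + 5 = 5$)
$L{\left(T,f \right)} = -5$ ($L{\left(T,f \right)} = 2 - 7 = -5$)
$x{\left(n,b \right)} = \left(-280 + n\right) \left(-161 + b\right)$
$\frac{1}{g{\left(143 \right)} + x{\left(L{\left(1,- \frac{5}{-16} \right)},69 \right)}} = \frac{1}{5 + \left(45080 - 19320 - -805 + 69 \left(-5\right)\right)} = \frac{1}{5 + \left(45080 - 19320 + 805 - 345\right)} = \frac{1}{5 + 26220} = \frac{1}{26225}$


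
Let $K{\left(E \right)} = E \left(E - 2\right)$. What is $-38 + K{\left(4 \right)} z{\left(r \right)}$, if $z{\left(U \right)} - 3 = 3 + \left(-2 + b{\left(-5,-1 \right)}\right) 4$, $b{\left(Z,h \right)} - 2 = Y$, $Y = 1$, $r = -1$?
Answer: $42$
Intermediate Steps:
$K{\left(E \right)} = E \left(-2 + E\right)$
$b{\left(Z,h \right)} = 3$ ($b{\left(Z,h \right)} = 2 + 1 = 3$)
$z{\left(U \right)} = 10$ ($z{\left(U \right)} = 3 + \left(3 + \left(-2 + 3\right) 4\right) = 3 + \left(3 + 1 \cdot 4\right) = 3 + \left(3 + 4\right) = 3 + 7 = 10$)
$-38 + K{\left(4 \right)} z{\left(r \right)} = -38 + 4 \left(-2 + 4\right) 10 = -38 + 4 \cdot 2 \cdot 10 = -38 + 8 \cdot 10 = -38 + 80 = 42$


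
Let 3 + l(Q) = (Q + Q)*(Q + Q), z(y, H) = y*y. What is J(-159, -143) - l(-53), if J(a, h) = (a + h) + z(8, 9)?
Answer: -11471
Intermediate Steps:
z(y, H) = y**2
l(Q) = -3 + 4*Q**2 (l(Q) = -3 + (Q + Q)*(Q + Q) = -3 + (2*Q)*(2*Q) = -3 + 4*Q**2)
J(a, h) = 64 + a + h (J(a, h) = (a + h) + 8**2 = (a + h) + 64 = 64 + a + h)
J(-159, -143) - l(-53) = (64 - 159 - 143) - (-3 + 4*(-53)**2) = -238 - (-3 + 4*2809) = -238 - (-3 + 11236) = -238 - 1*11233 = -238 - 11233 = -11471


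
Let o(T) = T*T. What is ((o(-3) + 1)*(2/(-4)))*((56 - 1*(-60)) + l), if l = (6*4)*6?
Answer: -1300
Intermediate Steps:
o(T) = T²
l = 144 (l = 24*6 = 144)
((o(-3) + 1)*(2/(-4)))*((56 - 1*(-60)) + l) = (((-3)² + 1)*(2/(-4)))*((56 - 1*(-60)) + 144) = ((9 + 1)*(2*(-¼)))*((56 + 60) + 144) = (10*(-½))*(116 + 144) = -5*260 = -1300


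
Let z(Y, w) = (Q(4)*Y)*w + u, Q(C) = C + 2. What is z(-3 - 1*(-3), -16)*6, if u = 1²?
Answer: 6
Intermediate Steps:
Q(C) = 2 + C
u = 1
z(Y, w) = 1 + 6*Y*w (z(Y, w) = ((2 + 4)*Y)*w + 1 = (6*Y)*w + 1 = 6*Y*w + 1 = 1 + 6*Y*w)
z(-3 - 1*(-3), -16)*6 = (1 + 6*(-3 - 1*(-3))*(-16))*6 = (1 + 6*(-3 + 3)*(-16))*6 = (1 + 6*0*(-16))*6 = (1 + 0)*6 = 1*6 = 6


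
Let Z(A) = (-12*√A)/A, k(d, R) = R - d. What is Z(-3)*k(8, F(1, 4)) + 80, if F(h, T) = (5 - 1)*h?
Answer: 80 - 16*I*√3 ≈ 80.0 - 27.713*I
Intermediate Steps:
F(h, T) = 4*h
Z(A) = -12/√A
Z(-3)*k(8, F(1, 4)) + 80 = (-(-4)*I*√3)*(4*1 - 1*8) + 80 = (-(-4)*I*√3)*(4 - 8) + 80 = (4*I*√3)*(-4) + 80 = -16*I*√3 + 80 = 80 - 16*I*√3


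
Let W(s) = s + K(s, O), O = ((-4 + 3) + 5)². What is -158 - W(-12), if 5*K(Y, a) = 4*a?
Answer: -794/5 ≈ -158.80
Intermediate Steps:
O = 16 (O = (-1 + 5)² = 4² = 16)
K(Y, a) = 4*a/5 (K(Y, a) = (4*a)/5 = 4*a/5)
W(s) = 64/5 + s (W(s) = s + (⅘)*16 = s + 64/5 = 64/5 + s)
-158 - W(-12) = -158 - (64/5 - 12) = -158 - 1*⅘ = -158 - ⅘ = -794/5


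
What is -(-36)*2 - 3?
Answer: 69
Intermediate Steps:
-(-36)*2 - 3 = -9*(-8) - 3 = 72 - 3 = 69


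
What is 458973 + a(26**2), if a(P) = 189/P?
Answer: 310265937/676 ≈ 4.5897e+5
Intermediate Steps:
458973 + a(26**2) = 458973 + 189/(26**2) = 458973 + 189/676 = 310265937/676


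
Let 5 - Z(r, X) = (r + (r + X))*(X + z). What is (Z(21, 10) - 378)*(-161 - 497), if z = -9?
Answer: 279650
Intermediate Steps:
Z(r, X) = 5 - (-9 + X)*(X + 2*r) (Z(r, X) = 5 - (r + (r + X))*(X - 9) = 5 - (r + (X + r))*(-9 + X) = 5 - (X + 2*r)*(-9 + X) = 5 - (-9 + X)*(X + 2*r))
(Z(21, 10) - 378)*(-161 - 497) = ((5 - 1*10² + 9*10 + 18*21 - 2*10*21) - 378)*(-161 - 497) = ((5 - 1*100 + 90 + 378 - 420) - 378)*(-658) = ((5 - 100 + 90 + 378 - 420) - 378)*(-658) = (-47 - 378)*(-658) = -425*(-658) = 279650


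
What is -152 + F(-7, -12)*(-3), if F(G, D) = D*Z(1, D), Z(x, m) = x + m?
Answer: -548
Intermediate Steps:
Z(x, m) = m + x
F(G, D) = D*(1 + D) (F(G, D) = D*(D + 1) = D*(1 + D))
-152 + F(-7, -12)*(-3) = -152 - 12*(1 - 12)*(-3) = -152 - 12*(-11)*(-3) = -152 + 132*(-3) = -152 - 396 = -548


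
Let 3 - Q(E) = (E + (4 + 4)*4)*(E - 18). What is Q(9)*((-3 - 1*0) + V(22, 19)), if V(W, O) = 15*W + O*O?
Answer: 255936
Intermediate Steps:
Q(E) = 3 - (-18 + E)*(32 + E) (Q(E) = 3 - (E + (4 + 4)*4)*(E - 18) = 3 - (E + 8*4)*(-18 + E) = 3 - (E + 32)*(-18 + E) = 3 - (32 + E)*(-18 + E) = 3 - (-18 + E)*(32 + E))
V(W, O) = O**2 + 15*W (V(W, O) = 15*W + O**2 = O**2 + 15*W)
Q(9)*((-3 - 1*0) + V(22, 19)) = (579 - 1*9**2 - 14*9)*((-3 - 1*0) + (19**2 + 15*22)) = (579 - 1*81 - 126)*((-3 + 0) + (361 + 330)) = (579 - 81 - 126)*(-3 + 691) = 372*688 = 255936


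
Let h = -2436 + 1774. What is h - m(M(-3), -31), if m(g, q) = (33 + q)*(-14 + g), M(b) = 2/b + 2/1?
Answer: -1910/3 ≈ -636.67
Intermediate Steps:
M(b) = 2 + 2/b (M(b) = 2/b + 2*1 = 2/b + 2 = 2 + 2/b)
m(g, q) = (-14 + g)*(33 + q)
h = -662
h - m(M(-3), -31) = -662 - (-462 - 14*(-31) + 33*(2 + 2/(-3)) + (2 + 2/(-3))*(-31)) = -662 - (-462 + 434 + 33*(2 + 2*(-1/3)) + (2 + 2*(-1/3))*(-31)) = -662 - (-462 + 434 + 33*(2 - 2/3) + (2 - 2/3)*(-31)) = -662 - (-462 + 434 + 33*(4/3) + (4/3)*(-31)) = -662 - (-462 + 434 + 44 - 124/3) = -662 - 1*(-76/3) = -662 + 76/3 = -1910/3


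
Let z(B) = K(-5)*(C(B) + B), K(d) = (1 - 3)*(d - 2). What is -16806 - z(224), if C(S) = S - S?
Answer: -19942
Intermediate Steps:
K(d) = 4 - 2*d (K(d) = -2*(-2 + d) = 4 - 2*d)
C(S) = 0
z(B) = 14*B (z(B) = (4 - 2*(-5))*(0 + B) = (4 + 10)*B = 14*B)
-16806 - z(224) = -16806 - 14*224 = -16806 - 1*3136 = -16806 - 3136 = -19942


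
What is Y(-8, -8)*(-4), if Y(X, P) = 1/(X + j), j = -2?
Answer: ⅖ ≈ 0.40000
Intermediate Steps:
Y(X, P) = 1/(-2 + X) (Y(X, P) = 1/(X - 2) = 1/(-2 + X))
Y(-8, -8)*(-4) = -4/(-2 - 8) = -4/(-10) = -⅒*(-4) = ⅖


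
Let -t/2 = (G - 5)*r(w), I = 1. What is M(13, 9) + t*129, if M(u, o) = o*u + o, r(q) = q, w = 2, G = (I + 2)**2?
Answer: -1938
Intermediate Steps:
G = 9 (G = (1 + 2)**2 = 3**2 = 9)
M(u, o) = o + o*u
t = -16 (t = -2*(9 - 5)*2 = -8*2 = -2*8 = -16)
M(13, 9) + t*129 = 9*(1 + 13) - 16*129 = 9*14 - 2064 = 126 - 2064 = -1938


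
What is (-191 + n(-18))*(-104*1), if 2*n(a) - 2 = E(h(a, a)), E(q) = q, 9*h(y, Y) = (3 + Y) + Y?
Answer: 59852/3 ≈ 19951.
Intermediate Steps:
h(y, Y) = ⅓ + 2*Y/9 (h(y, Y) = ((3 + Y) + Y)/9 = (3 + 2*Y)/9 = ⅓ + 2*Y/9)
n(a) = 7/6 + a/9 (n(a) = 1 + (⅓ + 2*a/9)/2 = 1 + (⅙ + a/9) = 7/6 + a/9)
(-191 + n(-18))*(-104*1) = (-191 + (7/6 + (⅑)*(-18)))*(-104*1) = (-191 + (7/6 - 2))*(-104) = (-191 - ⅚)*(-104) = -1151/6*(-104) = 59852/3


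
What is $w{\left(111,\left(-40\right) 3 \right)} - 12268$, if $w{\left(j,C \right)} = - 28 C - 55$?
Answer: $-8963$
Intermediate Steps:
$w{\left(j,C \right)} = -55 - 28 C$
$w{\left(111,\left(-40\right) 3 \right)} - 12268 = \left(-55 - 28 \left(\left(-40\right) 3\right)\right) - 12268 = \left(-55 - -3360\right) - 12268 = \left(-55 + 3360\right) - 12268 = 3305 - 12268 = -8963$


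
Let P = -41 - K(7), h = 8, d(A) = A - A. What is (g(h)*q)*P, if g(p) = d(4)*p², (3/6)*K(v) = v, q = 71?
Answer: 0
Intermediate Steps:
d(A) = 0
K(v) = 2*v
g(p) = 0 (g(p) = 0*p² = 0)
P = -55 (P = -41 - 2*7 = -41 - 1*14 = -41 - 14 = -55)
(g(h)*q)*P = (0*71)*(-55) = 0*(-55) = 0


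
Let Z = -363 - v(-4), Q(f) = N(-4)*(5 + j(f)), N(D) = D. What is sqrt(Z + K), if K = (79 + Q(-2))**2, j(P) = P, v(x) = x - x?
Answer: sqrt(4126) ≈ 64.234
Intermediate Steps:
v(x) = 0
Q(f) = -20 - 4*f (Q(f) = -4*(5 + f) = -20 - 4*f)
K = 4489 (K = (79 + (-20 - 4*(-2)))**2 = (79 + (-20 + 8))**2 = (79 - 12)**2 = 67**2 = 4489)
Z = -363 (Z = -363 - 1*0 = -363 + 0 = -363)
sqrt(Z + K) = sqrt(-363 + 4489) = sqrt(4126)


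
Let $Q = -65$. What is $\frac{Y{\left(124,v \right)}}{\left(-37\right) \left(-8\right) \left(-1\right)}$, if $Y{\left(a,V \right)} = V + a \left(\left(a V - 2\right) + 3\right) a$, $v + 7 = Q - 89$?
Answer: $\frac{306951249}{296} \approx 1.037 \cdot 10^{6}$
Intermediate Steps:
$v = -161$ ($v = -7 - 154 = -161$)
$Y{\left(a,V \right)} = V + a^{2} \left(1 + V a\right)$ ($Y{\left(a,V \right)} = V + a \left(\left(V a - 2\right) + 3\right) a = V + a \left(\left(-2 + V a\right) + 3\right) a = V + a \left(1 + V a\right) a = V + a^{2} \left(1 + V a\right)$)
$\frac{Y{\left(124,v \right)}}{\left(-37\right) \left(-8\right) \left(-1\right)} = \frac{-161 + 124^{2} - 161 \cdot 124^{3}}{\left(-37\right) \left(-8\right) \left(-1\right)} = \frac{-161 + 15376 - 306966464}{296 \left(-1\right)} = \frac{-161 + 15376 - 306966464}{-296} = \left(-306951249\right) \left(- \frac{1}{296}\right) = \frac{306951249}{296}$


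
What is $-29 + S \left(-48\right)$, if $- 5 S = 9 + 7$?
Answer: $\frac{623}{5} \approx 124.6$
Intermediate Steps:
$S = - \frac{16}{5}$ ($S = - \frac{9 + 7}{5} = \left(- \frac{1}{5}\right) 16 = - \frac{16}{5} \approx -3.2$)
$-29 + S \left(-48\right) = -29 - - \frac{768}{5} = -29 + \frac{768}{5} = \frac{623}{5}$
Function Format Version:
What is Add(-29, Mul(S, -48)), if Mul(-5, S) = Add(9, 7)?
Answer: Rational(623, 5) ≈ 124.60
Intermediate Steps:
S = Rational(-16, 5) (S = Mul(Rational(-1, 5), Add(9, 7)) = Mul(Rational(-1, 5), 16) = Rational(-16, 5) ≈ -3.2000)
Add(-29, Mul(S, -48)) = Add(-29, Mul(Rational(-16, 5), -48)) = Add(-29, Rational(768, 5)) = Rational(623, 5)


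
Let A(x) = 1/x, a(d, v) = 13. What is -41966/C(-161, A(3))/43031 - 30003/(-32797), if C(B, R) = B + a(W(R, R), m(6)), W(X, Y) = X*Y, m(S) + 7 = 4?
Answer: 96226552333/104435290318 ≈ 0.92140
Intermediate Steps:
m(S) = -3 (m(S) = -7 + 4 = -3)
A(x) = 1/x
C(B, R) = 13 + B (C(B, R) = B + 13 = 13 + B)
-41966/C(-161, A(3))/43031 - 30003/(-32797) = -41966/(13 - 161)/43031 - 30003/(-32797) = -41966/(-148)*(1/43031) - 30003*(-1/32797) = -41966*(-1/148)*(1/43031) + 30003/32797 = (20983/74)*(1/43031) + 30003/32797 = 20983/3184294 + 30003/32797 = 96226552333/104435290318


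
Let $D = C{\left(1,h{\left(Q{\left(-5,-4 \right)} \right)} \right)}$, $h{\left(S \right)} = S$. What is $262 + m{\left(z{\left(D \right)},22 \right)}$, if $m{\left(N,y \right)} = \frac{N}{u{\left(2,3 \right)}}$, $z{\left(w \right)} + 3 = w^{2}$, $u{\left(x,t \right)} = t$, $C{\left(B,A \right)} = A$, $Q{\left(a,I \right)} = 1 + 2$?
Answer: $264$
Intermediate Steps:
$Q{\left(a,I \right)} = 3$
$D = 3$
$z{\left(w \right)} = -3 + w^{2}$
$m{\left(N,y \right)} = \frac{N}{3}$
$262 + m{\left(z{\left(D \right)},22 \right)} = 262 + \frac{-3 + 3^{2}}{3} = 262 + \frac{-3 + 9}{3} = 262 + \frac{1}{3} \cdot 6 = 262 + 2 = 264$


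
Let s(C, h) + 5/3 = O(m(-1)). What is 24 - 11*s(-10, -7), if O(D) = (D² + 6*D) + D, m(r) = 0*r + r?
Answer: 325/3 ≈ 108.33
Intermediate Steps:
m(r) = r (m(r) = 0 + r = r)
O(D) = D² + 7*D
s(C, h) = -23/3 (s(C, h) = -5/3 - (7 - 1) = -5/3 - 1*6 = -5/3 - 6 = -23/3)
24 - 11*s(-10, -7) = 24 - 11*(-23/3) = 24 + 253/3 = 325/3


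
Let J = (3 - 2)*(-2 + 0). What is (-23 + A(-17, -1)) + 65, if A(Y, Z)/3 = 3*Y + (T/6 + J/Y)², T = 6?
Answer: -30996/289 ≈ -107.25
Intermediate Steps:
J = -2 (J = 1*(-2) = -2)
A(Y, Z) = 3*(1 - 2/Y)² + 9*Y (A(Y, Z) = 3*(3*Y + (6/6 - 2/Y)²) = 3*(3*Y + (6*(⅙) - 2/Y)²) = 3*(3*Y + (1 - 2/Y)²) = 3*((1 - 2/Y)² + 3*Y) = 3*(1 - 2/Y)² + 9*Y)
(-23 + A(-17, -1)) + 65 = (-23 + (9*(-17) + 3*(-2 - 17)²/(-17)²)) + 65 = (-23 + (-153 + 3*(1/289)*(-19)²)) + 65 = (-23 + (-153 + 3*(1/289)*361)) + 65 = (-23 + (-153 + 1083/289)) + 65 = (-23 - 43134/289) + 65 = -49781/289 + 65 = -30996/289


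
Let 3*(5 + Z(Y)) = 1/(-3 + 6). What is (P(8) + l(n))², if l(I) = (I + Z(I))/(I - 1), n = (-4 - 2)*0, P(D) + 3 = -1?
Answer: 64/81 ≈ 0.79012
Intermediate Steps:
P(D) = -4 (P(D) = -3 - 1 = -4)
n = 0 (n = -6*0 = 0)
Z(Y) = -44/9 (Z(Y) = -5 + 1/(3*(-3 + 6)) = -5 + (⅓)/3 = -5 + (⅓)*(⅓) = -5 + ⅑ = -44/9)
l(I) = (-44/9 + I)/(-1 + I) (l(I) = (I - 44/9)/(I - 1) = (-44/9 + I)/(-1 + I))
(P(8) + l(n))² = (-4 + (-44/9 + 0)/(-1 + 0))² = (-4 - 44/9/(-1))² = (-4 - 1*(-44/9))² = (-4 + 44/9)² = (8/9)² = 64/81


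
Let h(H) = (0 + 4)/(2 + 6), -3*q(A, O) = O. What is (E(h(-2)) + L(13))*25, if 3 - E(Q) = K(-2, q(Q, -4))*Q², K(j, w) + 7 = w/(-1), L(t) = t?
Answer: 5425/12 ≈ 452.08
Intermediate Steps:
q(A, O) = -O/3
K(j, w) = -7 - w (K(j, w) = -7 + w/(-1) = -7 + w*(-1) = -7 - w)
h(H) = ½ (h(H) = 4/8 = 4*(⅛) = ½)
E(Q) = 3 + 25*Q²/3 (E(Q) = 3 - (-7 - (-1)*(-4)/3)*Q² = 3 - (-7 - 1*4/3)*Q² = 3 - (-7 - 4/3)*Q² = 3 - (-25)*Q²/3 = 3 + 25*Q²/3)
(E(h(-2)) + L(13))*25 = ((3 + 25*(½)²/3) + 13)*25 = ((3 + (25/3)*(¼)) + 13)*25 = ((3 + 25/12) + 13)*25 = (61/12 + 13)*25 = (217/12)*25 = 5425/12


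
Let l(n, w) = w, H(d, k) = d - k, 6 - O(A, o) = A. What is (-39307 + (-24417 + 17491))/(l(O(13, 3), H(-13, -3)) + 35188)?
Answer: -1401/1066 ≈ -1.3143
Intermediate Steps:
O(A, o) = 6 - A
(-39307 + (-24417 + 17491))/(l(O(13, 3), H(-13, -3)) + 35188) = (-39307 + (-24417 + 17491))/((-13 - 1*(-3)) + 35188) = (-39307 - 6926)/((-13 + 3) + 35188) = -46233/(-10 + 35188) = -46233/35178 = -46233*1/35178 = -1401/1066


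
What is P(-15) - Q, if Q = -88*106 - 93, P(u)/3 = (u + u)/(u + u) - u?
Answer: 9469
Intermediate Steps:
P(u) = 3 - 3*u (P(u) = 3*((u + u)/(u + u) - u) = 3*((2*u)/((2*u)) - u) = 3*((2*u)*(1/(2*u)) - u) = 3*(1 - u) = 3 - 3*u)
Q = -9421 (Q = -9328 - 93 = -9421)
P(-15) - Q = (3 - 3*(-15)) - 1*(-9421) = (3 + 45) + 9421 = 48 + 9421 = 9469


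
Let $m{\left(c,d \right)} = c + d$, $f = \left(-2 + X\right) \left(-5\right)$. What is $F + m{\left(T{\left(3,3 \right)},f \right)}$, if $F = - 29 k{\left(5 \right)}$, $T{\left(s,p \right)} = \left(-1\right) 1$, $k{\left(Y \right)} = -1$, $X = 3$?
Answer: $23$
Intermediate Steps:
$T{\left(s,p \right)} = -1$
$f = -5$ ($f = \left(-2 + 3\right) \left(-5\right) = 1 \left(-5\right) = -5$)
$F = 29$ ($F = \left(-29\right) \left(-1\right) = 29$)
$F + m{\left(T{\left(3,3 \right)},f \right)} = 29 - 6 = 23$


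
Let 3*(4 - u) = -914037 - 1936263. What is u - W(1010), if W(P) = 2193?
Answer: 947911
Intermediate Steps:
u = 950104 (u = 4 - (-914037 - 1936263)/3 = 4 - ⅓*(-2850300) = 4 + 950100 = 950104)
u - W(1010) = 950104 - 1*2193 = 950104 - 2193 = 947911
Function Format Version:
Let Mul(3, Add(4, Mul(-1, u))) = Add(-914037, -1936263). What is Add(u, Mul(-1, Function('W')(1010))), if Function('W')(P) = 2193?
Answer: 947911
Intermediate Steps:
u = 950104 (u = Add(4, Mul(Rational(-1, 3), Add(-914037, -1936263))) = Add(4, Mul(Rational(-1, 3), -2850300)) = Add(4, 950100) = 950104)
Add(u, Mul(-1, Function('W')(1010))) = Add(950104, Mul(-1, 2193)) = Add(950104, -2193) = 947911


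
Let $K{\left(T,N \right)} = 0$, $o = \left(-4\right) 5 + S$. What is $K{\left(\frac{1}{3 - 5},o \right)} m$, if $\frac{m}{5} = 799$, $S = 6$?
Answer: $0$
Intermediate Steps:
$m = 3995$ ($m = 5 \cdot 799 = 3995$)
$o = -14$ ($o = \left(-4\right) 5 + 6 = -20 + 6 = -14$)
$K{\left(\frac{1}{3 - 5},o \right)} m = 0 \cdot 3995 = 0$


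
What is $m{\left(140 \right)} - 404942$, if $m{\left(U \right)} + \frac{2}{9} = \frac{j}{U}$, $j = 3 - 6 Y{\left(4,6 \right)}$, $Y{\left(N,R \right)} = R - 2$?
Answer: $- \frac{72889627}{180} \approx -4.0494 \cdot 10^{5}$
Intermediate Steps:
$Y{\left(N,R \right)} = -2 + R$ ($Y{\left(N,R \right)} = R - 2 = -2 + R$)
$j = -21$ ($j = 3 - 6 \left(-2 + 6\right) = 3 - 24 = -21$)
$m{\left(U \right)} = - \frac{2}{9} - \frac{21}{U}$
$m{\left(140 \right)} - 404942 = \left(- \frac{2}{9} - \frac{21}{140}\right) - 404942 = \left(- \frac{2}{9} - \frac{3}{20}\right) - 404942 = - \frac{67}{180} - 404942 = - \frac{72889627}{180}$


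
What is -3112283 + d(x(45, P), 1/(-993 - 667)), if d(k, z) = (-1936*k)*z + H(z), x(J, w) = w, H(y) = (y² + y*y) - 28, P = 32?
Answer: -4288090675639/1377800 ≈ -3.1123e+6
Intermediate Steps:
H(y) = -28 + 2*y² (H(y) = (y² + y²) - 28 = 2*y² - 28 = -28 + 2*y²)
d(k, z) = -28 + 2*z² - 1936*k*z (d(k, z) = (-1936*k)*z + (-28 + 2*z²) = -1936*k*z + (-28 + 2*z²) = -28 + 2*z² - 1936*k*z)
-3112283 + d(x(45, P), 1/(-993 - 667)) = -3112283 + (-28 + 2*(1/(-993 - 667))² - 1936*32/(-993 - 667)) = -3112283 + (-28 + 2*(1/(-1660))² - 1936*32/(-1660)) = -3112283 + (-28 + 2*(-1/1660)² - 1936*32*(-1/1660)) = -3112283 + (-28 + 2*(1/2755600) + 15488/415) = -3112283 + (-28 + 1/1377800 + 15488/415) = -3112283 + 12841761/1377800 = -4288090675639/1377800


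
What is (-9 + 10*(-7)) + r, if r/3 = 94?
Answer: 203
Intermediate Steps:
r = 282 (r = 3*94 = 282)
(-9 + 10*(-7)) + r = (-9 + 10*(-7)) + 282 = (-9 - 70) + 282 = -79 + 282 = 203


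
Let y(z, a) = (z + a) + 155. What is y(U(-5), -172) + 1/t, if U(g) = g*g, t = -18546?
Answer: 148367/18546 ≈ 7.9999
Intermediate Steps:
U(g) = g²
y(z, a) = 155 + a + z (y(z, a) = (a + z) + 155 = 155 + a + z)
y(U(-5), -172) + 1/t = (155 - 172 + (-5)²) + 1/(-18546) = (155 - 172 + 25) - 1/18546 = 8 - 1/18546 = 148367/18546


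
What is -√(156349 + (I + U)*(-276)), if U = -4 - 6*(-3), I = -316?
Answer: -11*√1981 ≈ -489.59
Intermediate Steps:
U = 14 (U = -4 + 18 = 14)
-√(156349 + (I + U)*(-276)) = -√(156349 + (-316 + 14)*(-276)) = -√(156349 - 302*(-276)) = -√(156349 + 83352) = -√239701 = -11*√1981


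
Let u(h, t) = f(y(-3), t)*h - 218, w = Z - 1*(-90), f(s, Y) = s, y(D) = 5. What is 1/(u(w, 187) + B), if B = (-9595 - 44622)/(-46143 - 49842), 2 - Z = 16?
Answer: 95985/15603787 ≈ 0.0061514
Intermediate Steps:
Z = -14 (Z = 2 - 1*16 = 2 - 16 = -14)
B = 54217/95985 (B = -54217/(-95985) = -54217*(-1/95985) = 54217/95985 ≈ 0.56485)
w = 76 (w = -14 - 1*(-90) = -14 + 90 = 76)
u(h, t) = -218 + 5*h (u(h, t) = 5*h - 218 = -218 + 5*h)
1/(u(w, 187) + B) = 1/((-218 + 5*76) + 54217/95985) = 1/((-218 + 380) + 54217/95985) = 1/(162 + 54217/95985) = 1/(15603787/95985) = 95985/15603787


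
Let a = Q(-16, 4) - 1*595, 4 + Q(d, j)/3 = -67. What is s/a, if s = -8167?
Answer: 8167/808 ≈ 10.108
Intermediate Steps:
Q(d, j) = -213 (Q(d, j) = -12 + 3*(-67) = -12 - 201 = -213)
a = -808 (a = -213 - 1*595 = -213 - 595 = -808)
s/a = -8167/(-808) = -8167*(-1/808) = 8167/808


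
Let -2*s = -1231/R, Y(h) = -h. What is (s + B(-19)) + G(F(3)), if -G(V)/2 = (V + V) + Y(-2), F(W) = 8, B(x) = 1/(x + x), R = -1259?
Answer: -873480/23921 ≈ -36.515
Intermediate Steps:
B(x) = 1/(2*x)
G(V) = -4 - 4*V (G(V) = -2*((V + V) - 1*(-2)) = -2*(2*V + 2) = -2*(2 + 2*V) = -4 - 4*V)
s = -1231/2518 (s = -(-1231)/(2*(-1259)) = -(-1231)*(-1)/(2*1259) = -½*1231/1259 = -1231/2518 ≈ -0.48888)
(s + B(-19)) + G(F(3)) = (-1231/2518 + (½)/(-19)) + (-4 - 4*8) = (-1231/2518 + (½)*(-1/19)) + (-4 - 32) = (-1231/2518 - 1/38) - 36 = -12324/23921 - 36 = -873480/23921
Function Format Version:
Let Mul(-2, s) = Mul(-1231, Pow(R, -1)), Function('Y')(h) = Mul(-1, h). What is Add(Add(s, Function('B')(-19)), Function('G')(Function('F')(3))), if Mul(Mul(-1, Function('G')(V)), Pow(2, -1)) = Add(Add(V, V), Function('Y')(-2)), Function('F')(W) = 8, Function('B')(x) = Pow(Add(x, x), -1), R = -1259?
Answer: Rational(-873480, 23921) ≈ -36.515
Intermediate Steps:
Function('B')(x) = Mul(Rational(1, 2), Pow(x, -1)) (Function('B')(x) = Pow(Mul(2, x), -1) = Mul(Rational(1, 2), Pow(x, -1)))
Function('G')(V) = Add(-4, Mul(-4, V)) (Function('G')(V) = Mul(-2, Add(Add(V, V), Mul(-1, -2))) = Mul(-2, Add(Mul(2, V), 2)) = Mul(-2, Add(2, Mul(2, V))) = Add(-4, Mul(-4, V)))
s = Rational(-1231, 2518) (s = Mul(Rational(-1, 2), Mul(-1231, Pow(-1259, -1))) = Mul(Rational(-1, 2), Mul(-1231, Rational(-1, 1259))) = Mul(Rational(-1, 2), Rational(1231, 1259)) = Rational(-1231, 2518) ≈ -0.48888)
Add(Add(s, Function('B')(-19)), Function('G')(Function('F')(3))) = Add(Add(Rational(-1231, 2518), Mul(Rational(1, 2), Pow(-19, -1))), Add(-4, Mul(-4, 8))) = Add(Add(Rational(-1231, 2518), Mul(Rational(1, 2), Rational(-1, 19))), Add(-4, -32)) = Add(Add(Rational(-1231, 2518), Rational(-1, 38)), -36) = Add(Rational(-12324, 23921), -36) = Rational(-873480, 23921)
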